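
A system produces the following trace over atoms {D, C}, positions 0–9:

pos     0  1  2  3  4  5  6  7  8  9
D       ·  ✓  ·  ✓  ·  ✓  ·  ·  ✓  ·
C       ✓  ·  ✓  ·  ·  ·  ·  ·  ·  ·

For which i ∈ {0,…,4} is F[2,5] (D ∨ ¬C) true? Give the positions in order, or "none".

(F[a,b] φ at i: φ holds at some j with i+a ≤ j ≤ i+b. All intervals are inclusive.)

Evaluate at each i in [0,4]:
  i=0: ✓ (witness j=3)
  i=1: ✓ (witness j=3)
  i=2: ✓ (witness j=4)
  i=3: ✓ (witness j=5)
  i=4: ✓ (witness j=6)

0, 1, 2, 3, 4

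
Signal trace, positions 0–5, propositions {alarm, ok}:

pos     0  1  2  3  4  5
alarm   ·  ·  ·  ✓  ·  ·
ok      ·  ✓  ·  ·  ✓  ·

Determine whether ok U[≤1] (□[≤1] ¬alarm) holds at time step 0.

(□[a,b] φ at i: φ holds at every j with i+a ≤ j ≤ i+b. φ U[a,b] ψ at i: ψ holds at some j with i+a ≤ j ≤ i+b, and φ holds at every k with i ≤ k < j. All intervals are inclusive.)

Yes

Need some j in [0,1] with □[≤1] ¬alarm, and ok at every k in [0,j-1].
  j=0: □[≤1] ¬alarm holds; no prefix to check → satisfied.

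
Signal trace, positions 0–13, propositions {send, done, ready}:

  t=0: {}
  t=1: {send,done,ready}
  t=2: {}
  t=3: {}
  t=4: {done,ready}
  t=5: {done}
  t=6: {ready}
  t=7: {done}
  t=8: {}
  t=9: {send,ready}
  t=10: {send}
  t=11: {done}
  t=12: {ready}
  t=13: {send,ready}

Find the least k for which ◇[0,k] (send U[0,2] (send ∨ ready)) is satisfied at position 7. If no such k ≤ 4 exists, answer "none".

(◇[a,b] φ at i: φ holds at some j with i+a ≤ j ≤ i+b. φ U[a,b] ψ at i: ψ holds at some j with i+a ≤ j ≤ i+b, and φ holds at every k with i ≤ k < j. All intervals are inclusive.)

Scan j = 7,8,… for (send U[0,2] (send ∨ ready)):
  j=7: fails
  j=8: fails
  j=9: holds
First hit at j=9, so smallest k = 9-7 = 2.

2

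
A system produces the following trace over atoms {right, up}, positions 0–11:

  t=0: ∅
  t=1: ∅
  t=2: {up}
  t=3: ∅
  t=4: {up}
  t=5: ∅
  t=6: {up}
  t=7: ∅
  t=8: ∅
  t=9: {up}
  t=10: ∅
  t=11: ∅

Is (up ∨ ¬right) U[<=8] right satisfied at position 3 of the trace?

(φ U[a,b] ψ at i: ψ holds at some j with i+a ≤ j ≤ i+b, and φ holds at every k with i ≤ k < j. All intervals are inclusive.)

Need some j in [3,11] with right, and (up ∨ ¬right) at every k in [3,j-1].
  j=3: right false.
  j=4: right false.
  j=5: right false.
  j=6: right false.
  j=7: right false.
  j=8: right false.
  j=9: right false.
  j=10: right false.
  j=11: right false.
No j in the window works → until fails.

Does not hold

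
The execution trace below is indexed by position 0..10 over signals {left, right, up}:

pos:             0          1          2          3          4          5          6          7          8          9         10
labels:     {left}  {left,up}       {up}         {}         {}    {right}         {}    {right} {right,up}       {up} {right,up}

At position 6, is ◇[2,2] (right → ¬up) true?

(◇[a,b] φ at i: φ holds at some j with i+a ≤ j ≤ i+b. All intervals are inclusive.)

Check (right → ¬up) at each j in [8,8]:
  j=8: false
No position in the window satisfies it → formula fails.

No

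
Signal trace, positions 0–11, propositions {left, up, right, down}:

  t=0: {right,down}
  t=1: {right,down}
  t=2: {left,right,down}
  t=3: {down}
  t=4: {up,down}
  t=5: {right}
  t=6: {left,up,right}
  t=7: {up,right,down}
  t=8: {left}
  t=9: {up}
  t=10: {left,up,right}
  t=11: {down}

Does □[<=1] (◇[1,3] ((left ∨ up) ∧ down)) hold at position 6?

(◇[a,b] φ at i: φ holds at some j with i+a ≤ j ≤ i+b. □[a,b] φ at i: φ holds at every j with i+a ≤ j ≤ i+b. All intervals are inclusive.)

Check ◇[1,3] ((left ∨ up) ∧ down) at every j in [6,7]:
  j=6: holds (witness at 7)
  j=7: fails (none in [8,10])
Fails at j=7 → formula fails.

False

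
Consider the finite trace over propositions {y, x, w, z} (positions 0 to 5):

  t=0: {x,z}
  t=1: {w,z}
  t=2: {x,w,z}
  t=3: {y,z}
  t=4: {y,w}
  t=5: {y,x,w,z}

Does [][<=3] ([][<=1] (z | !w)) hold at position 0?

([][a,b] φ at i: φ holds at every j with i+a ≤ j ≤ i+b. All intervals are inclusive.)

Check [][<=1] (z | !w) at every j in [0,3]:
  j=0: holds on [0,1]
  j=1: holds on [1,2]
  j=2: holds on [2,3]
  j=3: fails at 4
Fails at j=3 → formula fails.

False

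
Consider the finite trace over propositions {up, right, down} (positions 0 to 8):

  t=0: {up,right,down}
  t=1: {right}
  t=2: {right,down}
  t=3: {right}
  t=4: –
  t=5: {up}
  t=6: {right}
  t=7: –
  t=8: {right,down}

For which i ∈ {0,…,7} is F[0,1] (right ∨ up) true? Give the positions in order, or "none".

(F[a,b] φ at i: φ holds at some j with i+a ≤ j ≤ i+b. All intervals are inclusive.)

Evaluate at each i in [0,7]:
  i=0: ✓ (witness j=0)
  i=1: ✓ (witness j=1)
  i=2: ✓ (witness j=2)
  i=3: ✓ (witness j=3)
  i=4: ✓ (witness j=5)
  i=5: ✓ (witness j=5)
  i=6: ✓ (witness j=6)
  i=7: ✓ (witness j=8)

0, 1, 2, 3, 4, 5, 6, 7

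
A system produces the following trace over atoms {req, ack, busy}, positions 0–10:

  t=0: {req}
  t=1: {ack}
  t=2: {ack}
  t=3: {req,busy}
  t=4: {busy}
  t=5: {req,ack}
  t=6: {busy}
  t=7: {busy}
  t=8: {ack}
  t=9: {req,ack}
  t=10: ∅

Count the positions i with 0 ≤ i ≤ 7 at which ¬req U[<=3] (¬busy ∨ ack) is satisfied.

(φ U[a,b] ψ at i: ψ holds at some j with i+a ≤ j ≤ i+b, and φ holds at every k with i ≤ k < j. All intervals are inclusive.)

Evaluate at each i in [0,7]:
  i=0: ✓ (rhs at j=0)
  i=1: ✓ (rhs at j=1)
  i=2: ✓ (rhs at j=2)
  i=3: ✗ (lhs fails at k=3 before rhs at j=5)
  i=4: ✓ (rhs at j=5; lhs holds on [4,4])
  i=5: ✓ (rhs at j=5)
  i=6: ✓ (rhs at j=8; lhs holds on [6,7])
  i=7: ✓ (rhs at j=8; lhs holds on [7,7])
Positions where it holds: {0, 1, 2, 4, 5, 6, 7} → 7.

7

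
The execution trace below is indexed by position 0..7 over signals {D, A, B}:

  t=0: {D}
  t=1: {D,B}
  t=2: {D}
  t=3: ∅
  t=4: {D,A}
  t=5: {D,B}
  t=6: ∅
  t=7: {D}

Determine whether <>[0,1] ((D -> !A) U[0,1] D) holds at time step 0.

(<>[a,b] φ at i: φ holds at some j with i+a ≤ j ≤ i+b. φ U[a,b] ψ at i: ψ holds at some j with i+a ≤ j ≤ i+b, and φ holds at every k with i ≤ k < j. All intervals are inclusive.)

Yes

Check ((D -> !A) U[0,1] D) at each j in [0,1]:
  j=0: holds
  j=1: holds
Found at j=0 → formula holds.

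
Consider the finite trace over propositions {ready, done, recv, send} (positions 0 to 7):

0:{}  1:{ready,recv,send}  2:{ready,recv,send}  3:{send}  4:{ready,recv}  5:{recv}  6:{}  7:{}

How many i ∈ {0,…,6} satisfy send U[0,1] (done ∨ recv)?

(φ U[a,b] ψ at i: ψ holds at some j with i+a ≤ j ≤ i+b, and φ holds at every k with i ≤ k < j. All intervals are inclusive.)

5

Evaluate at each i in [0,6]:
  i=0: ✗ (lhs fails at k=0 before rhs at j=1)
  i=1: ✓ (rhs at j=1)
  i=2: ✓ (rhs at j=2)
  i=3: ✓ (rhs at j=4; lhs holds on [3,3])
  i=4: ✓ (rhs at j=4)
  i=5: ✓ (rhs at j=5)
  i=6: ✗ (no rhs in [6,7])
Positions where it holds: {1, 2, 3, 4, 5} → 5.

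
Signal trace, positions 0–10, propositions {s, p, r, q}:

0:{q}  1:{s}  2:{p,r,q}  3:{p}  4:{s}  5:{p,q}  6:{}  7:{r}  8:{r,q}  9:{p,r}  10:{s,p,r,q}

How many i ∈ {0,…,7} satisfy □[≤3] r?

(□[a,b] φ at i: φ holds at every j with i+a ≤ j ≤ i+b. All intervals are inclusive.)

Evaluate at each i in [0,7]:
  i=0: ✗ (fails at j=0)
  i=1: ✗ (fails at j=1)
  i=2: ✗ (fails at j=3)
  i=3: ✗ (fails at j=3)
  i=4: ✗ (fails at j=4)
  i=5: ✗ (fails at j=5)
  i=6: ✗ (fails at j=6)
  i=7: ✓ (all of [7,10])
Positions where it holds: {7} → 1.

1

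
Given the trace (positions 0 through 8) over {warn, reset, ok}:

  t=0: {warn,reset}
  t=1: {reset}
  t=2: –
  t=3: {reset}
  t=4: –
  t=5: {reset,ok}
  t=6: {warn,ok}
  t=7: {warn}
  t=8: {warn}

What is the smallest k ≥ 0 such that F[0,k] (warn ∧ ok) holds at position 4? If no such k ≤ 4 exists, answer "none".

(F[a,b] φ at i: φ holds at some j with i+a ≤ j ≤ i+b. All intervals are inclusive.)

2

Scan j = 4,5,… for (warn ∧ ok):
  j=4: fails
  j=5: fails
  j=6: holds
First hit at j=6, so smallest k = 6-4 = 2.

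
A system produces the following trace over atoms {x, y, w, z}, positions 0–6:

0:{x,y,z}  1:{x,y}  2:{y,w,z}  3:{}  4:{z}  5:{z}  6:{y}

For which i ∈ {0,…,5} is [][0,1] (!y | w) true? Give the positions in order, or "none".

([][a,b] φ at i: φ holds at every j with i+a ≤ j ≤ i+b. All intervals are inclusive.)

2, 3, 4

Evaluate at each i in [0,5]:
  i=0: ✗ (fails at j=0)
  i=1: ✗ (fails at j=1)
  i=2: ✓ (all of [2,3])
  i=3: ✓ (all of [3,4])
  i=4: ✓ (all of [4,5])
  i=5: ✗ (fails at j=6)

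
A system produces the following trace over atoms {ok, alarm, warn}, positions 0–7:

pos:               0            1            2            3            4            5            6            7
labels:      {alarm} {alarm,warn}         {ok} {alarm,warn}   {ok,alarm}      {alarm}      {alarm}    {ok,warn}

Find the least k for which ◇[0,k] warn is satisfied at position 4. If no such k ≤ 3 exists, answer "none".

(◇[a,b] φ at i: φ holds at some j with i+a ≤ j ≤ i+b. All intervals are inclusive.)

3

Scan j = 4,5,… for warn:
  j=4: fails
  j=5: fails
  j=6: fails
  j=7: holds
First hit at j=7, so smallest k = 7-4 = 3.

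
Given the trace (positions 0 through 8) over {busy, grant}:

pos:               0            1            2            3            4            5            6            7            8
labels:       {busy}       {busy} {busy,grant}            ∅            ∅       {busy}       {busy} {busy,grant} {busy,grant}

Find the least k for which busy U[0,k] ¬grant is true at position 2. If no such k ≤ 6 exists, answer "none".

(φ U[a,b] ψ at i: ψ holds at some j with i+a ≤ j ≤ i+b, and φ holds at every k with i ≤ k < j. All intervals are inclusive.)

1

Need earliest j ≥ 2 with ¬grant, and busy at every k in [2,j-1].
  j=2: rhs fails.
  j=3: rhs holds; lhs holds on [2,2]. k = 1.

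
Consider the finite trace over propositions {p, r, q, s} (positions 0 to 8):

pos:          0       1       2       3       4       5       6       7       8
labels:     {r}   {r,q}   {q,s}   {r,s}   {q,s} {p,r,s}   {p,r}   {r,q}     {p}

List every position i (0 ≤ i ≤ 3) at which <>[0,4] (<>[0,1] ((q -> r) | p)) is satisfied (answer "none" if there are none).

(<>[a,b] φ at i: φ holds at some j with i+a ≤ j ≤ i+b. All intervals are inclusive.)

0, 1, 2, 3

Evaluate at each i in [0,3]:
  i=0: ✓ (witness j=0)
  i=1: ✓ (witness j=1)
  i=2: ✓ (witness j=2)
  i=3: ✓ (witness j=3)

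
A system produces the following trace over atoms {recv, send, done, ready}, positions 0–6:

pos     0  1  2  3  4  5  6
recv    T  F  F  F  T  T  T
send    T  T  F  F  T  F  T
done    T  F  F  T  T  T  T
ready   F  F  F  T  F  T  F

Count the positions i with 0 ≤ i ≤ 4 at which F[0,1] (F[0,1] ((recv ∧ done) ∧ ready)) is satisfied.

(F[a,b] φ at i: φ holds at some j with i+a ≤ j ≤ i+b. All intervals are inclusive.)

Evaluate at each i in [0,4]:
  i=0: ✗ (none in [0,1])
  i=1: ✗ (none in [1,2])
  i=2: ✗ (none in [2,3])
  i=3: ✓ (witness j=4)
  i=4: ✓ (witness j=4)
Positions where it holds: {3, 4} → 2.

2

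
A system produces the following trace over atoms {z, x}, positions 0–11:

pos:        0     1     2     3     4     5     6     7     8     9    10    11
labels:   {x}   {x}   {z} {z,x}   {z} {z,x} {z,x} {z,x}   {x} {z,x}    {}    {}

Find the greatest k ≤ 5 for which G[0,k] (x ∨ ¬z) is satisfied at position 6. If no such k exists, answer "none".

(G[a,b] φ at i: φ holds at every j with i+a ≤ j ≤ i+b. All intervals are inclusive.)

(x ∨ ¬z) must hold from j=6 onward; find where it first fails.
  j=6: holds
  j=7: holds
  j=8: holds
  j=9: holds
  j=10: holds
  j=11: holds
Holds through j=11; largest k = 5.

5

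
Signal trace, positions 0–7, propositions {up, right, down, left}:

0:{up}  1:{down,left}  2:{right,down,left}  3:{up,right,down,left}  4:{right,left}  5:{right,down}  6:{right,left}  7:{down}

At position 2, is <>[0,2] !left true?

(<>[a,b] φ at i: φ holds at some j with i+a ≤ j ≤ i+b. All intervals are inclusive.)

False

Check !left at each j in [2,4]:
  j=2: false
  j=3: false
  j=4: false
No position in the window satisfies it → formula fails.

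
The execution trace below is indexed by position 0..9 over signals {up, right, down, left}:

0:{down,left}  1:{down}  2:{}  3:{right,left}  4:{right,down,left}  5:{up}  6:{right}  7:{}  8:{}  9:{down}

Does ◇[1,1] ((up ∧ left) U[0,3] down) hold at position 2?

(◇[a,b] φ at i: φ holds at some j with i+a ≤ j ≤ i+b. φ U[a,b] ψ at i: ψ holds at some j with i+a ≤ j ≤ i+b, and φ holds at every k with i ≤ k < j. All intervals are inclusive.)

Check ((up ∧ left) U[0,3] down) at each j in [3,3]:
  j=3: fails
No position in the window satisfies it → formula fails.

No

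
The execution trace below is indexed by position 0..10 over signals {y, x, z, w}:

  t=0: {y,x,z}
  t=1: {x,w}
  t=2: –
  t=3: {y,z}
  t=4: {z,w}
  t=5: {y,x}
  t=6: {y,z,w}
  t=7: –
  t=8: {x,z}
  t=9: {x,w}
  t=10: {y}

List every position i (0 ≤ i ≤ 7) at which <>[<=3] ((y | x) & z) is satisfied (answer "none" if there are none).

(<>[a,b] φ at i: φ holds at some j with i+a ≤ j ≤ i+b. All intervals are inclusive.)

Evaluate at each i in [0,7]:
  i=0: ✓ (witness j=0)
  i=1: ✓ (witness j=3)
  i=2: ✓ (witness j=3)
  i=3: ✓ (witness j=3)
  i=4: ✓ (witness j=6)
  i=5: ✓ (witness j=6)
  i=6: ✓ (witness j=6)
  i=7: ✓ (witness j=8)

0, 1, 2, 3, 4, 5, 6, 7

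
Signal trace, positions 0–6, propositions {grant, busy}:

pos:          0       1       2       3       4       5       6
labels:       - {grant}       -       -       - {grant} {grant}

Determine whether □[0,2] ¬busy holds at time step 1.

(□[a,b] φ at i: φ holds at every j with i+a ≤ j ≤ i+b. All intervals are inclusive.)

Check ¬busy at every j in [1,3]:
  j=1: true
  j=2: true
  j=3: true
All positions satisfy it → formula holds.

Yes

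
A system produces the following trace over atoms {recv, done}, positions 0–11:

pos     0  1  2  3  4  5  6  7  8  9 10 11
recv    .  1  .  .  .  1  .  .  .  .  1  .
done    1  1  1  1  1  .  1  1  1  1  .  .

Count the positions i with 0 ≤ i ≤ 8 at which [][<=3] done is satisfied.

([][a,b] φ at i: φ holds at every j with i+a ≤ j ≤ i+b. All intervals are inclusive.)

Evaluate at each i in [0,8]:
  i=0: ✓ (all of [0,3])
  i=1: ✓ (all of [1,4])
  i=2: ✗ (fails at j=5)
  i=3: ✗ (fails at j=5)
  i=4: ✗ (fails at j=5)
  i=5: ✗ (fails at j=5)
  i=6: ✓ (all of [6,9])
  i=7: ✗ (fails at j=10)
  i=8: ✗ (fails at j=10)
Positions where it holds: {0, 1, 6} → 3.

3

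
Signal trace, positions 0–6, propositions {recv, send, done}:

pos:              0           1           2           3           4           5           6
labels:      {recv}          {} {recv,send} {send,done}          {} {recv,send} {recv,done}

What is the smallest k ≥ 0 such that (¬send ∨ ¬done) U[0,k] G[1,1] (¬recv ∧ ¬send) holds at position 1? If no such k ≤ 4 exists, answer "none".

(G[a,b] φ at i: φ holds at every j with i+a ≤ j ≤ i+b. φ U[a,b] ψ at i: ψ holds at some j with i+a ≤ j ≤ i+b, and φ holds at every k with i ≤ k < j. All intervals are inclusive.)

Need earliest j ≥ 1 with G[1,1] (¬recv ∧ ¬send), and (¬send ∨ ¬done) at every k in [1,j-1].
  j=1: rhs fails.
  j=2: rhs fails.
  j=3: rhs holds; lhs holds on [1,2]. k = 2.

2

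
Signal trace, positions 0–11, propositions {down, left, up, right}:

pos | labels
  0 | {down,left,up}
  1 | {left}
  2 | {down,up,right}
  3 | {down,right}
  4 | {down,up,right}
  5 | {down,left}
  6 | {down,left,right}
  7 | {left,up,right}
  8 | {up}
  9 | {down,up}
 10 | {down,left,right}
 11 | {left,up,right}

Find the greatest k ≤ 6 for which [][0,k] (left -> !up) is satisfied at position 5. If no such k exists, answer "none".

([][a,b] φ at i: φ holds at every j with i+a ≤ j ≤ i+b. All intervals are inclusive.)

1

(left -> !up) must hold from j=5 onward; find where it first fails.
  j=5: holds
  j=6: holds
  j=7: fails
Holds on [5,6], so largest k = 1.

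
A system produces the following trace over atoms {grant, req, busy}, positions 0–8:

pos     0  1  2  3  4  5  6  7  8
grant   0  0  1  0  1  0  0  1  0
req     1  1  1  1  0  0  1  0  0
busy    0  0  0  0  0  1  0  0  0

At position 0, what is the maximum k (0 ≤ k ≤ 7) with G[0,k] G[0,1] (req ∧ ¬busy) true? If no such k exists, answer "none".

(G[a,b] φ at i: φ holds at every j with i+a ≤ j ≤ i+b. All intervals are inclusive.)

G[0,1] (req ∧ ¬busy) must hold from j=0 onward; find where it first fails.
  j=0: holds
  j=1: holds
  j=2: holds
  j=3: fails
Holds on [0,2], so largest k = 2.

2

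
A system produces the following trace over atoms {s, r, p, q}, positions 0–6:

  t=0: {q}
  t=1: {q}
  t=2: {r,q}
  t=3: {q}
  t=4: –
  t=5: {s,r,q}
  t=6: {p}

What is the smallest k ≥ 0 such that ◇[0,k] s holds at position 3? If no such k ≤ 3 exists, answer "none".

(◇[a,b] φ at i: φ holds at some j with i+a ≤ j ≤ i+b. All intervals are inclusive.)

2

Scan j = 3,4,… for s:
  j=3: fails
  j=4: fails
  j=5: holds
First hit at j=5, so smallest k = 5-3 = 2.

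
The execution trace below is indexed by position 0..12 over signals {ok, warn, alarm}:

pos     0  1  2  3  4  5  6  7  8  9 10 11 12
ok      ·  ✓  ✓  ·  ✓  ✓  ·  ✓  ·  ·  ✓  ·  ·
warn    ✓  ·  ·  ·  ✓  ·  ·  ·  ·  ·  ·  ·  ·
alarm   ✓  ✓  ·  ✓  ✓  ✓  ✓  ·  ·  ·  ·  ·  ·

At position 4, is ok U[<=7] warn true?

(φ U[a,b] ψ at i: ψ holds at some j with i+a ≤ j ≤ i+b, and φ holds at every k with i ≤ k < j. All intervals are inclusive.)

True

Need some j in [4,11] with warn, and ok at every k in [4,j-1].
  j=4: warn holds; no prefix to check → satisfied.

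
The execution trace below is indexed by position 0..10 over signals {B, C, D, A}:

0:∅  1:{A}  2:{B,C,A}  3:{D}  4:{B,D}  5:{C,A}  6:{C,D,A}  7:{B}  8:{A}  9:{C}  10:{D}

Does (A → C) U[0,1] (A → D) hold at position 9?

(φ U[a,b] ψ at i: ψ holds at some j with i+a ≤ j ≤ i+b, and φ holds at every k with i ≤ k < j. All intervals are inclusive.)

Need some j in [9,10] with (A → D), and (A → C) at every k in [9,j-1].
  j=9: (A → D) holds; no prefix to check → satisfied.

Yes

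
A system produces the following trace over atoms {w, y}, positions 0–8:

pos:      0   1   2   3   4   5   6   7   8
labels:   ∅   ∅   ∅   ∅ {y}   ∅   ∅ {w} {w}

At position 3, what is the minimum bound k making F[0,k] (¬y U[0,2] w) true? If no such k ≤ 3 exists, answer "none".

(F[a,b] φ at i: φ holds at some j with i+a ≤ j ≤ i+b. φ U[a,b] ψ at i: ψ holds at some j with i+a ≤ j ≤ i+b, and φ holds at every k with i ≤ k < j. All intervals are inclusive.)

2

Scan j = 3,4,… for (¬y U[0,2] w):
  j=3: fails
  j=4: fails
  j=5: holds
First hit at j=5, so smallest k = 5-3 = 2.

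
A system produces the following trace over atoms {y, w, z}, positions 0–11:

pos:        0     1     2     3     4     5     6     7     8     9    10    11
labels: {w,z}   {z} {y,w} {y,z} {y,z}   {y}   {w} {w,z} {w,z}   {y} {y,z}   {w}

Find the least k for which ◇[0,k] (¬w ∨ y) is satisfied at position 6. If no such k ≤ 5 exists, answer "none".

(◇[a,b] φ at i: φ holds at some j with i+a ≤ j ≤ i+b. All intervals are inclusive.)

3

Scan j = 6,7,… for (¬w ∨ y):
  j=6: fails
  j=7: fails
  j=8: fails
  j=9: holds
First hit at j=9, so smallest k = 9-6 = 3.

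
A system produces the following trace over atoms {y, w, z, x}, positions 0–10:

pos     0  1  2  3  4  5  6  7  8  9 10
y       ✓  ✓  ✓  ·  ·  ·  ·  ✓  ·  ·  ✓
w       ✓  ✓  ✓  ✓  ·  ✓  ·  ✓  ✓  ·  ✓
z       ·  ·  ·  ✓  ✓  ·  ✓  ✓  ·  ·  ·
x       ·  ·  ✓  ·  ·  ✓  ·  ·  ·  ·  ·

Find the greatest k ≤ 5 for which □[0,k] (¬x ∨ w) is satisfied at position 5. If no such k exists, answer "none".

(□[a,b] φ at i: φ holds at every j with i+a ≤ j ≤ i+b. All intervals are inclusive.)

(¬x ∨ w) must hold from j=5 onward; find where it first fails.
  j=5: holds
  j=6: holds
  j=7: holds
  j=8: holds
  j=9: holds
  j=10: holds
Holds through j=10; largest k = 5.

5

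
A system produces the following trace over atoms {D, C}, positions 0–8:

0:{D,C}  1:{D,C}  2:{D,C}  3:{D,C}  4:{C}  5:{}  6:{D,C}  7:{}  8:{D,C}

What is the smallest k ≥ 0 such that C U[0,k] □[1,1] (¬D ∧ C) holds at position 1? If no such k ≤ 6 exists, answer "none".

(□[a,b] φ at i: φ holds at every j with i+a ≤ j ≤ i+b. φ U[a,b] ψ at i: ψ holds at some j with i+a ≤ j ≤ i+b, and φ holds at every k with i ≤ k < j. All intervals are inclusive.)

Need earliest j ≥ 1 with □[1,1] (¬D ∧ C), and C at every k in [1,j-1].
  j=1: rhs fails.
  j=2: rhs fails.
  j=3: rhs holds; lhs holds on [1,2]. k = 2.

2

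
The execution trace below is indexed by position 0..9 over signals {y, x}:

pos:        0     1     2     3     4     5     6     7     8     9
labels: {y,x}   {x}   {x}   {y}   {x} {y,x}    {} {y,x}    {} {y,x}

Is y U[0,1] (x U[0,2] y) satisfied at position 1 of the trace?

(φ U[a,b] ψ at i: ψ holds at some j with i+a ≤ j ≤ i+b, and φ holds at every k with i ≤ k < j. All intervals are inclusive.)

Holds

Need some j in [1,2] with (x U[0,2] y), and y at every k in [1,j-1].
  j=1: (x U[0,2] y) holds; no prefix to check → satisfied.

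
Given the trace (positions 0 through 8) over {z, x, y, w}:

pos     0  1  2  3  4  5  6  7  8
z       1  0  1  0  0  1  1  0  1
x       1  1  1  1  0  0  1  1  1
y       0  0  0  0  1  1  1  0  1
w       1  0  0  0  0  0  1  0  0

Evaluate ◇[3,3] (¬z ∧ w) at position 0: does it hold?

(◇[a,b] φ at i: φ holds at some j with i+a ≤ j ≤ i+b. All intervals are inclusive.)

No

Check (¬z ∧ w) at each j in [3,3]:
  j=3: false
No position in the window satisfies it → formula fails.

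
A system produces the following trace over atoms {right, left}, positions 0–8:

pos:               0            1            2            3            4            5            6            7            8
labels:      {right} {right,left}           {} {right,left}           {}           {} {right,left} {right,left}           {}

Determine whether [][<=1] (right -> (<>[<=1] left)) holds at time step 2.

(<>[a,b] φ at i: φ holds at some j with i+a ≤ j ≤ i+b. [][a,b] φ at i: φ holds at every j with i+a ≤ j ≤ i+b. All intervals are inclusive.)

True

Check (right -> (<>[<=1] left)) at every j in [2,3]:
  j=2: antecedent false → ✓
  j=3: antecedent true; consequent holds (witness at 3) → ✓
All positions satisfy it → formula holds.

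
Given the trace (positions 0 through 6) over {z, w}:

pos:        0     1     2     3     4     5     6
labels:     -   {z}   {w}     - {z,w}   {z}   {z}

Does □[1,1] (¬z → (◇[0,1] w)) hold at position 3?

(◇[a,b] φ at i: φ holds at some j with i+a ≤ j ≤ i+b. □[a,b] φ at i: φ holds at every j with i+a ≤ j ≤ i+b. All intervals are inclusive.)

True

Check (¬z → (◇[0,1] w)) at every j in [4,4]:
  j=4: antecedent false → ✓
All positions satisfy it → formula holds.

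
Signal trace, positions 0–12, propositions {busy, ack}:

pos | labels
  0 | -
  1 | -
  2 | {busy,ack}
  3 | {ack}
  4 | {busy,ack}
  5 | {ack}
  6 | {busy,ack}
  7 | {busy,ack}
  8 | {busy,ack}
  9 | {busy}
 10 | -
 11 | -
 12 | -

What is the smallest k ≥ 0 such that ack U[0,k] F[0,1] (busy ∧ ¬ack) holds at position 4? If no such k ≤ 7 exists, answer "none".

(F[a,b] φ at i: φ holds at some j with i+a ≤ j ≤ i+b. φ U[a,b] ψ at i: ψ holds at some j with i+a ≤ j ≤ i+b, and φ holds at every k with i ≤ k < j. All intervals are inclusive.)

Need earliest j ≥ 4 with F[0,1] (busy ∧ ¬ack), and ack at every k in [4,j-1].
  j=4: rhs fails.
  j=5: rhs fails.
  j=6: rhs fails.
  j=7: rhs fails.
  j=8: rhs holds; lhs holds on [4,7]. k = 4.

4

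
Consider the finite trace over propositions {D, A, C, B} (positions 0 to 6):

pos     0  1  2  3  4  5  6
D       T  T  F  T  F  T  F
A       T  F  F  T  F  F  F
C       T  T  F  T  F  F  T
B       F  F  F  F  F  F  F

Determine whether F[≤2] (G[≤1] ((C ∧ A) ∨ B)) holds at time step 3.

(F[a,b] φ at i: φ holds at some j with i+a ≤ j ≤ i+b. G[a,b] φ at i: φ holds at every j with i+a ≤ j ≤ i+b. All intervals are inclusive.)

No

Check G[≤1] ((C ∧ A) ∨ B) at each j in [3,5]:
  j=3: fails at 4
  j=4: fails at 4
  j=5: fails at 5
No position in the window satisfies it → formula fails.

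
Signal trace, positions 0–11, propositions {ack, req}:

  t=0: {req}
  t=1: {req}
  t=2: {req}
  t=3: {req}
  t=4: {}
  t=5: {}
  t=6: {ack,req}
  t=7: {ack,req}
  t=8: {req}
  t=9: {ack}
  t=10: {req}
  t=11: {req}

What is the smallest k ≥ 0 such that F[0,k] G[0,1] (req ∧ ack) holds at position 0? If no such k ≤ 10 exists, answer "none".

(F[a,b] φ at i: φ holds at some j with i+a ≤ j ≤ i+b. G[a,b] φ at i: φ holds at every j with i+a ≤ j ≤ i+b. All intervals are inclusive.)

6

Scan j = 0,1,… for G[0,1] (req ∧ ack):
  j=0: fails
  j=1: fails
  j=2: fails
  j=3: fails
  j=4: fails
  j=5: fails
  j=6: holds
First hit at j=6, so smallest k = 6-0 = 6.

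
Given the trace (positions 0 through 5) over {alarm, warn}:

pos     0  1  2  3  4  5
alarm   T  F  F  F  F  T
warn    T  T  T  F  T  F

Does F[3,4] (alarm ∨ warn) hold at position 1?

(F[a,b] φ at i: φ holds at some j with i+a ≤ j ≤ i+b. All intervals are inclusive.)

Holds

Check (alarm ∨ warn) at each j in [4,5]:
  j=4: true
  j=5: true
Found at j=4 → formula holds.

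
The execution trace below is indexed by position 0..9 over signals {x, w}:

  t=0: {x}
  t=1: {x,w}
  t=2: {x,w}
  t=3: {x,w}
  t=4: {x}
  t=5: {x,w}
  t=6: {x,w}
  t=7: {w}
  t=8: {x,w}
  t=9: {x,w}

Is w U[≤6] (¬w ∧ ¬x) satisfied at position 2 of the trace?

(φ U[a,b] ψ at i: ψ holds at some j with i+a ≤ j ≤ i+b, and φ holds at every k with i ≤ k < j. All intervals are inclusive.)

Need some j in [2,8] with (¬w ∧ ¬x), and w at every k in [2,j-1].
  j=2: (¬w ∧ ¬x) false.
  j=3: (¬w ∧ ¬x) false.
  j=4: (¬w ∧ ¬x) false.
  j=5: (¬w ∧ ¬x) false.
  j=6: (¬w ∧ ¬x) false.
  j=7: (¬w ∧ ¬x) false.
  j=8: (¬w ∧ ¬x) false.
No j in the window works → until fails.

False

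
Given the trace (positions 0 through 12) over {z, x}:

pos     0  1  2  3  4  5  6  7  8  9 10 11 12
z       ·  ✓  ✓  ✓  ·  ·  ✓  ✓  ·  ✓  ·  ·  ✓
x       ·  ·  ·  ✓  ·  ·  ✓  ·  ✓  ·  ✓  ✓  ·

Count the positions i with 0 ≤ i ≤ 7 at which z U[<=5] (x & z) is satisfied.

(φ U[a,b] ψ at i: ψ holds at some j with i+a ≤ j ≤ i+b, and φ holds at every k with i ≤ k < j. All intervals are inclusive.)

Evaluate at each i in [0,7]:
  i=0: ✗ (lhs fails at k=0 before rhs at j=3)
  i=1: ✓ (rhs at j=3; lhs holds on [1,2])
  i=2: ✓ (rhs at j=3; lhs holds on [2,2])
  i=3: ✓ (rhs at j=3)
  i=4: ✗ (lhs fails at k=4 before rhs at j=6)
  i=5: ✗ (lhs fails at k=5 before rhs at j=6)
  i=6: ✓ (rhs at j=6)
  i=7: ✗ (no rhs in [7,12])
Positions where it holds: {1, 2, 3, 6} → 4.

4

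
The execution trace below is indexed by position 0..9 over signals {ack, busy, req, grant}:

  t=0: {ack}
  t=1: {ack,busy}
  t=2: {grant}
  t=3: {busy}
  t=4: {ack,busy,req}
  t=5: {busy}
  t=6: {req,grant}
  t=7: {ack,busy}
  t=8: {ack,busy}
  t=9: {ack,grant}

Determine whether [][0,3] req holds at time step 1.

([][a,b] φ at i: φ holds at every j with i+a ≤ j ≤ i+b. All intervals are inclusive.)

Check req at every j in [1,4]:
  j=1: false
  j=2: false
  j=3: false
  j=4: true
Fails at j=1 → formula fails.

Does not hold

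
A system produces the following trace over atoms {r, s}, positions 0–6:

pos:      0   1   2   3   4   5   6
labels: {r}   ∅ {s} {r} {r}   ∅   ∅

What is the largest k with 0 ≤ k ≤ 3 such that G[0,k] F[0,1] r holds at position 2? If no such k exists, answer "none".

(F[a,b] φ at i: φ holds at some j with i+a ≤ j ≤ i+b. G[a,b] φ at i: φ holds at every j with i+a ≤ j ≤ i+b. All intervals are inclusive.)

F[0,1] r must hold from j=2 onward; find where it first fails.
  j=2: holds
  j=3: holds
  j=4: holds
  j=5: fails
Holds on [2,4], so largest k = 2.

2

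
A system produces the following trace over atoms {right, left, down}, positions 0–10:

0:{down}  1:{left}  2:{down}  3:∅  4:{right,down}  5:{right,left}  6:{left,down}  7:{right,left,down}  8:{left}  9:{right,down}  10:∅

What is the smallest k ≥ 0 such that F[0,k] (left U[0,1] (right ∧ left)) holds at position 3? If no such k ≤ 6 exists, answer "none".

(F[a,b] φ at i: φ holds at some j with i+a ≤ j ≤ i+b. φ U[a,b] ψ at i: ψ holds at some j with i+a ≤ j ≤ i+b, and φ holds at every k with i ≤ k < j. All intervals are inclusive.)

Scan j = 3,4,… for (left U[0,1] (right ∧ left)):
  j=3: fails
  j=4: fails
  j=5: holds
First hit at j=5, so smallest k = 5-3 = 2.

2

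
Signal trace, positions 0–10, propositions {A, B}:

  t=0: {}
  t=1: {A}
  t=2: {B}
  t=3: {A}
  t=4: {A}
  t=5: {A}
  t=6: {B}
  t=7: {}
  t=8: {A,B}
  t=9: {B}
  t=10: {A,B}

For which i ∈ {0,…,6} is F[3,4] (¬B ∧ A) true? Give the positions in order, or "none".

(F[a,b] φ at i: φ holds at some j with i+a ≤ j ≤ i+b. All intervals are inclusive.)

Evaluate at each i in [0,6]:
  i=0: ✓ (witness j=3)
  i=1: ✓ (witness j=4)
  i=2: ✓ (witness j=5)
  i=3: ✗ (none in [6,7])
  i=4: ✗ (none in [7,8])
  i=5: ✗ (none in [8,9])
  i=6: ✗ (none in [9,10])

0, 1, 2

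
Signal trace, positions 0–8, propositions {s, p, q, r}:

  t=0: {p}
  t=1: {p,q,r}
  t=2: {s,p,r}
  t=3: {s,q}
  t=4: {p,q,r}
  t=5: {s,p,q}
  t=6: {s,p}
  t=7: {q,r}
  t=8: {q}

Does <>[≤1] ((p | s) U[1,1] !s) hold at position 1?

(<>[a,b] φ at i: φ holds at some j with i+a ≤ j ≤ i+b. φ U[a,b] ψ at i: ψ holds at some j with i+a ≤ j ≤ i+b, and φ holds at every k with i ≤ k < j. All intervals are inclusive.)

Check ((p | s) U[1,1] !s) at each j in [1,2]:
  j=1: fails
  j=2: fails
No position in the window satisfies it → formula fails.

No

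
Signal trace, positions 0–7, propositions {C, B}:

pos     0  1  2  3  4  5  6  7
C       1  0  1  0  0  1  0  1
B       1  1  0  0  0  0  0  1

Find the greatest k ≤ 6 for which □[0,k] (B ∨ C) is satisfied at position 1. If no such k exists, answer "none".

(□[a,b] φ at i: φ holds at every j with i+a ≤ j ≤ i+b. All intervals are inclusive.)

(B ∨ C) must hold from j=1 onward; find where it first fails.
  j=1: holds
  j=2: holds
  j=3: fails
Holds on [1,2], so largest k = 1.

1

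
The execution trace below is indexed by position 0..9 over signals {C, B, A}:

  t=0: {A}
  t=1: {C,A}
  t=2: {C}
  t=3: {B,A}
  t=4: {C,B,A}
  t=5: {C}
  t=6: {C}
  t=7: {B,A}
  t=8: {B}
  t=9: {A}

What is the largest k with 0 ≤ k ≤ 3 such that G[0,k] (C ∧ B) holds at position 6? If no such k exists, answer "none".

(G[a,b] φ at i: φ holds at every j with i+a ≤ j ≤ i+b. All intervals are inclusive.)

(C ∧ B) must hold from j=6 onward; find where it first fails.
  j=6: fails → no k works.

none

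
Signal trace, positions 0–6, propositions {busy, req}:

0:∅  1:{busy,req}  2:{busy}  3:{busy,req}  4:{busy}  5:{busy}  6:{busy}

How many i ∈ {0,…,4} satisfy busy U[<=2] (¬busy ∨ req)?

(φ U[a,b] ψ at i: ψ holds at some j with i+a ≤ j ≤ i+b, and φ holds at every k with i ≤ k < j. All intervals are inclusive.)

Evaluate at each i in [0,4]:
  i=0: ✓ (rhs at j=0)
  i=1: ✓ (rhs at j=1)
  i=2: ✓ (rhs at j=3; lhs holds on [2,2])
  i=3: ✓ (rhs at j=3)
  i=4: ✗ (no rhs in [4,6])
Positions where it holds: {0, 1, 2, 3} → 4.

4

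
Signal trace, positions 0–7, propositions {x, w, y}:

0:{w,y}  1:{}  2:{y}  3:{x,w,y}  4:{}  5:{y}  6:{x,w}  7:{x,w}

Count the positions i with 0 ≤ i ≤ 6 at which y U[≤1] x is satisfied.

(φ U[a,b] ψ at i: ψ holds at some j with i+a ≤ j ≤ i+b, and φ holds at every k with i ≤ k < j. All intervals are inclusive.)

4

Evaluate at each i in [0,6]:
  i=0: ✗ (no rhs in [0,1])
  i=1: ✗ (no rhs in [1,2])
  i=2: ✓ (rhs at j=3; lhs holds on [2,2])
  i=3: ✓ (rhs at j=3)
  i=4: ✗ (no rhs in [4,5])
  i=5: ✓ (rhs at j=6; lhs holds on [5,5])
  i=6: ✓ (rhs at j=6)
Positions where it holds: {2, 3, 5, 6} → 4.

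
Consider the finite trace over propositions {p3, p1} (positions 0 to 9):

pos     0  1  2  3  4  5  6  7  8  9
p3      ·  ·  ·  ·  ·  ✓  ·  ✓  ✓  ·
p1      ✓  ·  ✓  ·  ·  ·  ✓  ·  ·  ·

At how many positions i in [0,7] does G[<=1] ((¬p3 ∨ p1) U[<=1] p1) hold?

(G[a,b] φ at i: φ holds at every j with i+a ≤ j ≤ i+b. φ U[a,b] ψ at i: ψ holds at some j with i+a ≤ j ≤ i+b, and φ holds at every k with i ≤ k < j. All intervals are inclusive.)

Evaluate at each i in [0,7]:
  i=0: ✓ (all of [0,1])
  i=1: ✓ (all of [1,2])
  i=2: ✗ (fails at j=3)
  i=3: ✗ (fails at j=3)
  i=4: ✗ (fails at j=4)
  i=5: ✗ (fails at j=5)
  i=6: ✗ (fails at j=7)
  i=7: ✗ (fails at j=7)
Positions where it holds: {0, 1} → 2.

2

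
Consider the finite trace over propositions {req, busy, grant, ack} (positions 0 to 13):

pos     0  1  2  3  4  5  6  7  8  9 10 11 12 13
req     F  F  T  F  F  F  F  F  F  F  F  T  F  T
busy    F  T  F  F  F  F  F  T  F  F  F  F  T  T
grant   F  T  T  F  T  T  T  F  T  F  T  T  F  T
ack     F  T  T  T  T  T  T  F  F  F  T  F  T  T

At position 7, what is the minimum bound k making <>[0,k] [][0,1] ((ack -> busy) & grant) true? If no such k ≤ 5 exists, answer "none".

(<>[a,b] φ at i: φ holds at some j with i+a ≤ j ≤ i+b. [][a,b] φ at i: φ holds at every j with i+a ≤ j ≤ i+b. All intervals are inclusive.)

none

Scan j = 7,8,… for [][0,1] ((ack -> busy) & grant):
  j=7: fails
  j=8: fails
  j=9: fails
  j=10: fails
  j=11: fails
  j=12: fails
No j in [7,12] satisfies it → none.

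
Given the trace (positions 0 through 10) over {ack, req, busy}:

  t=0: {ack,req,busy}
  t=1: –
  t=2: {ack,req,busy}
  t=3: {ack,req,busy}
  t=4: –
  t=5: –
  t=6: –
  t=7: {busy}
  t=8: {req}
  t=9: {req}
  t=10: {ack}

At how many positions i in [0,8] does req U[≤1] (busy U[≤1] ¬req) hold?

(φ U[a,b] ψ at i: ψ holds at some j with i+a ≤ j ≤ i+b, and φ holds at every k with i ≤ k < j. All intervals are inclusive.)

Evaluate at each i in [0,8]:
  i=0: ✓ (rhs at j=0)
  i=1: ✓ (rhs at j=1)
  i=2: ✓ (rhs at j=3; lhs holds on [2,2])
  i=3: ✓ (rhs at j=3)
  i=4: ✓ (rhs at j=4)
  i=5: ✓ (rhs at j=5)
  i=6: ✓ (rhs at j=6)
  i=7: ✓ (rhs at j=7)
  i=8: ✗ (no rhs in [8,9])
Positions where it holds: {0, 1, 2, 3, 4, 5, 6, 7} → 8.

8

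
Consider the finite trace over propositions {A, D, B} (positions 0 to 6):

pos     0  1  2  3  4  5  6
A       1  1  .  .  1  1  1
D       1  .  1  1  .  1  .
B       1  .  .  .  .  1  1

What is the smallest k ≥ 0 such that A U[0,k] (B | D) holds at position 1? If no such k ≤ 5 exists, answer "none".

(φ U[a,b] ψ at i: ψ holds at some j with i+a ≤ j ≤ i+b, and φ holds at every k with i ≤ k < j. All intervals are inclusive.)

1

Need earliest j ≥ 1 with (B | D), and A at every k in [1,j-1].
  j=1: rhs fails.
  j=2: rhs holds; lhs holds on [1,1]. k = 1.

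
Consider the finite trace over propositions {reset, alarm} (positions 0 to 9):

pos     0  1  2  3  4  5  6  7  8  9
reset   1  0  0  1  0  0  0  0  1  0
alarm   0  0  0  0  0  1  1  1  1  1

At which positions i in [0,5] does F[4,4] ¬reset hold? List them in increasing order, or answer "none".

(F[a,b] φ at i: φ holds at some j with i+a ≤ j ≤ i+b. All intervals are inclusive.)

0, 1, 2, 3, 5

Evaluate at each i in [0,5]:
  i=0: ✓ (witness j=4)
  i=1: ✓ (witness j=5)
  i=2: ✓ (witness j=6)
  i=3: ✓ (witness j=7)
  i=4: ✗ (none in [8,8])
  i=5: ✓ (witness j=9)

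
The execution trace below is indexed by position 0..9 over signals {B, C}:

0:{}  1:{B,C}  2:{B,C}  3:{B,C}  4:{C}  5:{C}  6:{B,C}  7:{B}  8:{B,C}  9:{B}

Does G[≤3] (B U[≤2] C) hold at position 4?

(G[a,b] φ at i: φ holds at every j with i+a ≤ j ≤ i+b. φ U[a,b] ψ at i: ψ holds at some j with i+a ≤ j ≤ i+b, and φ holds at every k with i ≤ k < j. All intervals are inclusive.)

Yes

Check (B U[≤2] C) at every j in [4,7]:
  j=4: holds
  j=5: holds
  j=6: holds
  j=7: holds
All positions satisfy it → formula holds.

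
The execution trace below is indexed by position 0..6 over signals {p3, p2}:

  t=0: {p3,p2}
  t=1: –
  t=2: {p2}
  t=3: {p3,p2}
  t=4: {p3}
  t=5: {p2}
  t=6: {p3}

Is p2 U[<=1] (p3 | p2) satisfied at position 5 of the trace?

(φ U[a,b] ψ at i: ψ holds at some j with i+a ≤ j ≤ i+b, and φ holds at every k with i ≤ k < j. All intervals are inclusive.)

True

Need some j in [5,6] with (p3 | p2), and p2 at every k in [5,j-1].
  j=5: (p3 | p2) holds; no prefix to check → satisfied.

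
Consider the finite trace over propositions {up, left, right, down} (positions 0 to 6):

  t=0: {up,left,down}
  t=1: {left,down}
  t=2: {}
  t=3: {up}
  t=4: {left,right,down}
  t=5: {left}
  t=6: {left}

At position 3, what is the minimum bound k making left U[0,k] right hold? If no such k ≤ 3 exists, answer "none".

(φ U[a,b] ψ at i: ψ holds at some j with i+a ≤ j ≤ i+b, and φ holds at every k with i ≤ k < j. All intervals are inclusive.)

Need earliest j ≥ 3 with right, and left at every k in [3,j-1].
  j=3: rhs fails.
  j=4: rhs holds but lhs fails at k=3.
  j=5: rhs fails.
  j=6: rhs fails.
No witness within the range → none.

none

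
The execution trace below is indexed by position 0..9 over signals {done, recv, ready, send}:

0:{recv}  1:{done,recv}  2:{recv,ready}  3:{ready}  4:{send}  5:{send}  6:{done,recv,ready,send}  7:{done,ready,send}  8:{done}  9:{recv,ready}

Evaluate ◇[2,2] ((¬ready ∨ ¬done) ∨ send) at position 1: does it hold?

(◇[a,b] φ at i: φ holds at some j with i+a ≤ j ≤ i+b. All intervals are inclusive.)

True

Check ((¬ready ∨ ¬done) ∨ send) at each j in [3,3]:
  j=3: true
Found at j=3 → formula holds.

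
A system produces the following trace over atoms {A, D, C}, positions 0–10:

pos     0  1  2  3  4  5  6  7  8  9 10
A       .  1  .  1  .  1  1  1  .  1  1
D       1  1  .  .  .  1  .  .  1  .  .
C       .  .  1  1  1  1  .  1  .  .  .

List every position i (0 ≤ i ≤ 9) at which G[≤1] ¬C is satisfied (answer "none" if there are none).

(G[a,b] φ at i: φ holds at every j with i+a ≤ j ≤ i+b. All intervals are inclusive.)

0, 8, 9

Evaluate at each i in [0,9]:
  i=0: ✓ (all of [0,1])
  i=1: ✗ (fails at j=2)
  i=2: ✗ (fails at j=2)
  i=3: ✗ (fails at j=3)
  i=4: ✗ (fails at j=4)
  i=5: ✗ (fails at j=5)
  i=6: ✗ (fails at j=7)
  i=7: ✗ (fails at j=7)
  i=8: ✓ (all of [8,9])
  i=9: ✓ (all of [9,10])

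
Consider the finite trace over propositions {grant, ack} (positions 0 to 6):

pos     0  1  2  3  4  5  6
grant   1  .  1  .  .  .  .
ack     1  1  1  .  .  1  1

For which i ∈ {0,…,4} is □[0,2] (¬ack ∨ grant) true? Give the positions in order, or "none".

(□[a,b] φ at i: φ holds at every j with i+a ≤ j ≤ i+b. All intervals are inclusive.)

Evaluate at each i in [0,4]:
  i=0: ✗ (fails at j=1)
  i=1: ✗ (fails at j=1)
  i=2: ✓ (all of [2,4])
  i=3: ✗ (fails at j=5)
  i=4: ✗ (fails at j=5)

2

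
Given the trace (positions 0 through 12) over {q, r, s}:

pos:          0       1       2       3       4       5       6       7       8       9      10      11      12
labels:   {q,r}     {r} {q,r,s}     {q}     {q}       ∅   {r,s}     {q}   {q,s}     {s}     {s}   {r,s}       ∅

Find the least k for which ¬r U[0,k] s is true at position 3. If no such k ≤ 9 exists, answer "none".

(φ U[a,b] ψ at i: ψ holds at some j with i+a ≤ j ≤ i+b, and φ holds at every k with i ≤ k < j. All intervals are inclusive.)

Need earliest j ≥ 3 with s, and ¬r at every k in [3,j-1].
  j=3: rhs fails.
  j=4: rhs fails.
  j=5: rhs fails.
  j=6: rhs holds; lhs holds on [3,5]. k = 3.

3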